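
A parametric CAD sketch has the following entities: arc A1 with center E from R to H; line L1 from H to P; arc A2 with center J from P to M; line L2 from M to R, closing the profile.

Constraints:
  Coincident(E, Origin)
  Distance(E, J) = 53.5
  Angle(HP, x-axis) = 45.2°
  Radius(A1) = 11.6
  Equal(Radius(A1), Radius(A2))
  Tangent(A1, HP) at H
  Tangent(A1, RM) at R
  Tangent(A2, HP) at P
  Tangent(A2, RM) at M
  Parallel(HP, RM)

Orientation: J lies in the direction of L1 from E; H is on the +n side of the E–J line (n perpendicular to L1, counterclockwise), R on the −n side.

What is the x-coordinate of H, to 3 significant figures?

-8.23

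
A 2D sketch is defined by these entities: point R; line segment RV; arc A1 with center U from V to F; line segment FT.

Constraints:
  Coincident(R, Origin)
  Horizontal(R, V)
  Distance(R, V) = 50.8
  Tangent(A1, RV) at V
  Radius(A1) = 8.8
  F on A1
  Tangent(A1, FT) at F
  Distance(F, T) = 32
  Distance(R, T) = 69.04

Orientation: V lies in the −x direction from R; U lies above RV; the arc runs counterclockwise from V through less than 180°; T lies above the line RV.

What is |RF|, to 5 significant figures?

44.386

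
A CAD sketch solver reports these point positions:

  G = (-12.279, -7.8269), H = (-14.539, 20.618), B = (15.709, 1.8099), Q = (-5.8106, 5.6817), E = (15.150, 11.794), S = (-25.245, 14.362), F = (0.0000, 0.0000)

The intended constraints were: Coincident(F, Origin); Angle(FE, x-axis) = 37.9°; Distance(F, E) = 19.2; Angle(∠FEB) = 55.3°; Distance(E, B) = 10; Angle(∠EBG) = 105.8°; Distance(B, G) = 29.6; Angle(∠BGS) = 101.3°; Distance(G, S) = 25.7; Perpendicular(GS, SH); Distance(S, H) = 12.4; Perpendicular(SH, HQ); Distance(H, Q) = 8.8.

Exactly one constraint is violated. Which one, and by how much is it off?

Distance(H, Q) = 8.8 — off by 8.50.

F = (0.00, 0.00) ✓; FE at 37.90° ✓; |FE| = 19.20 ✓; ∠FEB = 55.30° ✓; |EB| = 10.00 ✓; ∠EBG = 105.8° ✓; |BG| = 29.60 ✓; ∠BGS = 101.3° ✓; |GS| = 25.70 ✓; ∠(GS, SH) = 90.00° ✓; |SH| = 12.40 ✓; ∠(SH, HQ) = 90.00° ✓; |HQ| = 17.30 ✗.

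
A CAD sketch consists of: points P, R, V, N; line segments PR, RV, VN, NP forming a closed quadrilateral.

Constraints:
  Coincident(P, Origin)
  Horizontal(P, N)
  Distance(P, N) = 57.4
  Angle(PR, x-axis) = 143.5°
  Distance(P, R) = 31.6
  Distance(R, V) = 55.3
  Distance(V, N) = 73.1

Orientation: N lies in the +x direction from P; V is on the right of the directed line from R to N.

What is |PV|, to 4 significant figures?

34.38

P is at the origin; PN is horizontal with |PN| = 57.4 and N in +x, so N = (57.4, 0). PR runs at 143.5° with |PR| = 31.6, so R = (-25.40, 18.80). V is determined by |RV| = 55.3 and |VN| = 73.1 together: it lies at the intersection of circle(R, 55.3) and circle(N, 73.1). With |RN| = 84.91, the foot of the radical line on RN is 29.00 from R and the perpendicular offset is √(55.3² − 29.00²) = 47.09. Taking the right-of-RN solution: V = (-7.550, -33.54).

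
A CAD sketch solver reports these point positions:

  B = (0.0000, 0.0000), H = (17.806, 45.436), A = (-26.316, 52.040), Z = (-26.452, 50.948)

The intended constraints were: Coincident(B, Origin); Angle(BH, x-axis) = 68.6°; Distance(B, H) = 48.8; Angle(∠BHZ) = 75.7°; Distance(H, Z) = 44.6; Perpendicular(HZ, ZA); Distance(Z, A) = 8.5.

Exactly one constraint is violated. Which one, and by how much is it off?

Distance(Z, A) = 8.5 — off by 7.40.

B = (0.00, 0.00) ✓; BH at 68.60° ✓; |BH| = 48.80 ✓; ∠BHZ = 75.70° ✓; |HZ| = 44.60 ✓; ∠(HZ, ZA) = 90.00° ✓; |ZA| = 1.100 ✗.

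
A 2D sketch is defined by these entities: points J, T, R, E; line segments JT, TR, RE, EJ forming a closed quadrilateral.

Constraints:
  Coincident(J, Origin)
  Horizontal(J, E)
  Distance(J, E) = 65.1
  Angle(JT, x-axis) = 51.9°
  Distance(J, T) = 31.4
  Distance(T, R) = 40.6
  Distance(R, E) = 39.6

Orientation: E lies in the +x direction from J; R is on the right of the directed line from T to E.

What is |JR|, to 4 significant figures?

32.06

Checks: |TR| = 40.60 ✓; |RE| = 39.60 ✓.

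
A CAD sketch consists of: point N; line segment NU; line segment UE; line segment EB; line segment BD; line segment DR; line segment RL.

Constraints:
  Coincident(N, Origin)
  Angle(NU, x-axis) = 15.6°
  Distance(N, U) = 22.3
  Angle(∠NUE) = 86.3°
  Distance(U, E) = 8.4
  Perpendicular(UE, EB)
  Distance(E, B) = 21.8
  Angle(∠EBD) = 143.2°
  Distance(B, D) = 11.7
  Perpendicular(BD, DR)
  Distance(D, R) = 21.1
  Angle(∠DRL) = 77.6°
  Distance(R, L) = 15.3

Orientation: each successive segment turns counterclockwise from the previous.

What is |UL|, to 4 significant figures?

9.390

BD ⟂ DR, so DR runs at -33.90°; with |DR| = 21.1, R = (9.115, -14.76). ∠DRL = 77.6° gives RL at 68.50° from the x-axis; with |RL| = 15.3, L = (14.72, -0.5246). Then |UL| = |L − U| = 9.390.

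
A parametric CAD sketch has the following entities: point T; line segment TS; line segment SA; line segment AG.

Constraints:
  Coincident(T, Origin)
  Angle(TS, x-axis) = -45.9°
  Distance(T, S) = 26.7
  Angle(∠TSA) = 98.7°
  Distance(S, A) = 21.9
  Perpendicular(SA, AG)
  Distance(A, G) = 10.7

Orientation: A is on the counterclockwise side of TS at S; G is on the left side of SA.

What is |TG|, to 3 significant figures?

30.3

T is at the origin; TS runs at -45.9° with length 26.7, so S = 26.7·(cos -45.9°, sin -45.9°) = (18.6, -19.2). ∠TSA = 98.7°, so SA runs at -45.9° + (180° − 98.7°) = 35.4° from the x-axis; with |SA| = 21.9, A = S + 21.9·(cos 35.4°, sin 35.4°) = (36.4, -6.49). SA is perpendicular to AG; with |AG| = 10.7 on the left of SA, G = A + 10.7·(-0.579, 0.815) = (30.2, 2.23). Then |TG| = |G − T| = 30.3.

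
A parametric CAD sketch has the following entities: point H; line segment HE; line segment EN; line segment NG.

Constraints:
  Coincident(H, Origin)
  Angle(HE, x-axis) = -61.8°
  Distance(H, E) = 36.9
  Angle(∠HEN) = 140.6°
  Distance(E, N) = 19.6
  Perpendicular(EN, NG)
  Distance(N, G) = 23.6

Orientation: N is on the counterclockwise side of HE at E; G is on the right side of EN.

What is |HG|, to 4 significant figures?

67.28

H is at the origin; HE runs at -61.8° with length 36.9, so E = 36.9·(cos -61.8°, sin -61.8°) = (17.44, -32.52). ∠HEN = 140.6°, so EN runs at -61.8° + (180° − 140.6°) = -22.40° from the x-axis; with |EN| = 19.6, N = E + 19.6·(cos -22.40°, sin -22.40°) = (35.56, -39.99). EN ⟂ NG; with |NG| = 23.6 on the right of EN, G = N + 23.6·(-0.3811, -0.9245) = (26.56, -61.81). Then |HG| = |G − H| = 67.28.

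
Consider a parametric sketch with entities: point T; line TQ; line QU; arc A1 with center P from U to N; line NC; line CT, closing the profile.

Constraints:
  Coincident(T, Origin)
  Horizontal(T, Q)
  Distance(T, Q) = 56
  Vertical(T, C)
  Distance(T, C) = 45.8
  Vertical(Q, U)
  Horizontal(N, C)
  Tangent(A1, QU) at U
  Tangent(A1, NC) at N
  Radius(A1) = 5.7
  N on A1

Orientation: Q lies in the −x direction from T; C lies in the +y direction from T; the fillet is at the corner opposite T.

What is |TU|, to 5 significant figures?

68.877

The virtual corner opposite T is at (-56.000, 45.800). Tangency of A1 to QU means the radius PU is perpendicular to QU and A1 meets NC tangentially, so PN is at right angles to NC, with radius 5.7, so the center P sits 5.7 in from both sides at P = (-50.300, 40.100). That places the tangent points at U = (-56.000, 40.100) on QU and N = (-50.300, 45.800) on NC. Then |TU| = |U − T| = 68.877.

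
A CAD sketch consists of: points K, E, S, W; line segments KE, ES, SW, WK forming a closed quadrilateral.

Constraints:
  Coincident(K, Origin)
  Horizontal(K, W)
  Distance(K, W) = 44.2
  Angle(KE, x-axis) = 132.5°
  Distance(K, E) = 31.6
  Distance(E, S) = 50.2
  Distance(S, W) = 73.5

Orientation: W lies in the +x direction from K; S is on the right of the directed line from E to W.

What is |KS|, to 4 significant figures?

36.15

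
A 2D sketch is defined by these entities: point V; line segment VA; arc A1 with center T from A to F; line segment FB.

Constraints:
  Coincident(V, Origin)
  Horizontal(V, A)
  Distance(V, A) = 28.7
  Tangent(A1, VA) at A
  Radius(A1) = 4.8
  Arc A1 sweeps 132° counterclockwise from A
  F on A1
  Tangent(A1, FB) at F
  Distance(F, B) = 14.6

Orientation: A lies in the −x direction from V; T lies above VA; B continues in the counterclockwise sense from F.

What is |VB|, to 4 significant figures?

39.67

On A1, A sits at bearing -90° from T; a 132° counterclockwise sweep puts F at bearing 42°, so F = T + 4.8·(cos 42°, sin 42°) = (-25.13, 8.012). The tangent condition forces TF to be normal to FB, so FB runs along (−sin 42°, cos 42°); with |FB| = 14.6, B = (-34.90, 18.86). Then |VB| = |B − V| = 39.67.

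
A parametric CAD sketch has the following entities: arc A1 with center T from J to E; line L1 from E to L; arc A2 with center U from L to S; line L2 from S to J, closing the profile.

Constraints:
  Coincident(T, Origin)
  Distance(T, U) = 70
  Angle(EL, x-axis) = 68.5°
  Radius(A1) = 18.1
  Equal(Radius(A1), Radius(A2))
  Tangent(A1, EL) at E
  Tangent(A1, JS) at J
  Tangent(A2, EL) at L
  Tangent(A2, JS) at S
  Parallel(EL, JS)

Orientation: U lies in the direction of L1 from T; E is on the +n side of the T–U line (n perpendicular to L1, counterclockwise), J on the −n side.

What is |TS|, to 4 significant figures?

72.30

Tangency of A1 to both parallel lines with radius 18.1 puts E and J at T ± 18.1·n: E = (-16.84, 6.634), J = (16.84, -6.634). Equal radii place L and S the same way about U: L = U + 18.1·n = (8.815, 71.76), S = U − 18.1·n = (42.50, 58.50). Then |TS| = |S − T| = 72.30.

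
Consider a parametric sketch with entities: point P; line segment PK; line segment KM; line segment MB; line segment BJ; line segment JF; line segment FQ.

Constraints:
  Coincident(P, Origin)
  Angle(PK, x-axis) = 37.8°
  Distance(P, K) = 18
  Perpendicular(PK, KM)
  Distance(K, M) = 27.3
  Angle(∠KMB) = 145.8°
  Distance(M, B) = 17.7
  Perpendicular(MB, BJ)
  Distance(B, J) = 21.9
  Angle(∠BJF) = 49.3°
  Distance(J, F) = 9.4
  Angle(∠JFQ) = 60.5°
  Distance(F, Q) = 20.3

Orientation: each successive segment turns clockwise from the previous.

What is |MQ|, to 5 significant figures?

30.978

∠BJF = 49.3° gives JF at 52.900° from the x-axis; with |JF| = 9.4, F = (15.880, -22.082). ∠JFQ = 60.5° gives FQ at -66.600° from the x-axis; with |FQ| = 20.3, Q = (23.942, -40.712). Then |MQ| = |Q − M| = 30.978.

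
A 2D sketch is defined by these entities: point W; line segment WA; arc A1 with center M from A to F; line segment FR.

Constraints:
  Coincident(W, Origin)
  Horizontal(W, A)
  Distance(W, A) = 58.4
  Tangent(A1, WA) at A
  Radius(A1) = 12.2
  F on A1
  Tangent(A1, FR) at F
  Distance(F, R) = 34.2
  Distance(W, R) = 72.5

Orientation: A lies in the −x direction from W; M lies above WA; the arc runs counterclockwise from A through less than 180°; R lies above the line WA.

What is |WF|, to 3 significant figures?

48.8

W is at the origin; W and A share the same y with |WA| = 58.4 and A on the −x side, so A = (-58.4, 0.00). The tangent condition forces MA to be normal to WA, so M = A + (0, 12.2) = (-58.4, 12.2). Since MF ⟂ FR (tangency), |MR| = √(12.2² + 34.2²) = 36.3 regardless of where F sits on A1. So R lies on both circle(W, 72.5) and circle(M, 36.3); the above-WA intersection is R = (-54.1, 48.3). F is the foot of the tangent from R: F = (-46.5, 14.9).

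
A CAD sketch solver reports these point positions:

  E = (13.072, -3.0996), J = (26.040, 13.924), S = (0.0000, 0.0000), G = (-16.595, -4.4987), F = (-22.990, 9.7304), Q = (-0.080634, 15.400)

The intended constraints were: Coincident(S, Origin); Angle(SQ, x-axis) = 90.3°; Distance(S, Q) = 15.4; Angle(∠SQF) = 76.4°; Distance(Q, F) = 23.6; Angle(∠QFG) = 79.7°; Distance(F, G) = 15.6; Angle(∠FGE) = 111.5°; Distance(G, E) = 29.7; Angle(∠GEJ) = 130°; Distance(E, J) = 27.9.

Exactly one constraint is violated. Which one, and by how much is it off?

Distance(E, J) = 27.9 — off by 6.50.

S = (0.00, 0.00) ✓; SQ at 90.30° ✓; |SQ| = 15.40 ✓; ∠SQF = 76.40° ✓; |QF| = 23.60 ✓; ∠QFG = 79.70° ✓; |FG| = 15.60 ✓; ∠FGE = 111.5° ✓; |GE| = 29.70 ✓; ∠GEJ = 130.0° ✓; |EJ| = 21.40 ✗.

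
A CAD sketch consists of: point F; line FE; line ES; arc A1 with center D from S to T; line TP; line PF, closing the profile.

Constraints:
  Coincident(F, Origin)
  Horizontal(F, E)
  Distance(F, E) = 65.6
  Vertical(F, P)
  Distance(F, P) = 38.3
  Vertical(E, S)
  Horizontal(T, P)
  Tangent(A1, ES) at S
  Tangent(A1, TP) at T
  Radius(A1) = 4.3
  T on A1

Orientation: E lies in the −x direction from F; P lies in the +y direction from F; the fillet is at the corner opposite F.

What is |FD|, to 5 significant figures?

70.098

F is at the origin; FE is horizontal with |FE| = 65.6 and E on the −x side, so E = (-65.600, 0.0000). F and P share the same x with |FP| = 38.3 and P on the +y side, so P = (0.0000, 38.300). The virtual corner opposite F is at (-65.600, 38.300). The tangent condition forces DS to be normal to ES and A1 meets TP tangentially, so DT is at right angles to TP, with radius 4.3, so the center D sits 4.3 in from both sides at D = (-61.300, 34.000). Then |FD| = |D − F| = 70.098.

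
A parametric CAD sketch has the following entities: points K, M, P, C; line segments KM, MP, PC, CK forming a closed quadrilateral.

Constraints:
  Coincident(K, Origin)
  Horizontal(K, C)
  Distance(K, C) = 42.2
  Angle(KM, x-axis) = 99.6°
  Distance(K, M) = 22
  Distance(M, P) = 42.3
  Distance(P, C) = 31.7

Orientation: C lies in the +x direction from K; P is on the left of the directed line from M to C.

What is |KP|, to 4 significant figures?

48.89

Checks: |MP| = 42.30 ✓; |PC| = 31.70 ✓.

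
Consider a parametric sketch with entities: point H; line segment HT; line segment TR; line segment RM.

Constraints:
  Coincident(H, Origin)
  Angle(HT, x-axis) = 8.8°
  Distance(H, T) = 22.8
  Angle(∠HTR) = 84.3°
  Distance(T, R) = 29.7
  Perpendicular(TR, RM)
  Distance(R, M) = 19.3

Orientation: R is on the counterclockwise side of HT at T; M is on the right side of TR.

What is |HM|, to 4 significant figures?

50.16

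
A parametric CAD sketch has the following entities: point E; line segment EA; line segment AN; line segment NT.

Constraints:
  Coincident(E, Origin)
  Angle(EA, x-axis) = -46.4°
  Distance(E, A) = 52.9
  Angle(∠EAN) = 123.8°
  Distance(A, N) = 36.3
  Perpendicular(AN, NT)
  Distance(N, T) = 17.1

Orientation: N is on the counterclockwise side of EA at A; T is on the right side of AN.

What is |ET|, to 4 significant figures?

89.71

E is at the origin; EA runs at -46.4° with length 52.9, so A = 52.9·(cos -46.4°, sin -46.4°) = (36.48, -38.31). ∠EAN = 123.8°, so AN runs at -46.4° + (180° − 123.8°) = 9.800° from the x-axis; with |AN| = 36.3, N = A + 36.3·(cos 9.800°, sin 9.800°) = (72.25, -32.13). The perpendicularity gives NT at right angles to AN; with |NT| = 17.1 on the right of AN, T = N + 17.1·(0.1702, -0.9854) = (75.16, -48.98). Then |ET| = |T − E| = 89.71.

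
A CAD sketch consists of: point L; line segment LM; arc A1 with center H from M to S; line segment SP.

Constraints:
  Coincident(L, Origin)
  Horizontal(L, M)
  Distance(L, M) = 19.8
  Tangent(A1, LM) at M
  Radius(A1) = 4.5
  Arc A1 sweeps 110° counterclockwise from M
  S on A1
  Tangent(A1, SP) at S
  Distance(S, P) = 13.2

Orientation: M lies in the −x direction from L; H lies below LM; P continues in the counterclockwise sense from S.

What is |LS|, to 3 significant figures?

24.8

L is at the origin; L and M share the same y with |LM| = 19.8 and M on the −x side, so M = (-19.8, 0.00). A1 meets LM tangentially, so HM is at right angles to LM, so H = M + (0, -4.5) = (-19.8, -4.50). On A1, M sits at bearing 90° from H; a 110° counterclockwise sweep puts S at bearing 200°, so S = H + 4.5·(cos 200°, sin 200°) = (-24.0, -6.04). Then |LS| = |S − L| = 24.8.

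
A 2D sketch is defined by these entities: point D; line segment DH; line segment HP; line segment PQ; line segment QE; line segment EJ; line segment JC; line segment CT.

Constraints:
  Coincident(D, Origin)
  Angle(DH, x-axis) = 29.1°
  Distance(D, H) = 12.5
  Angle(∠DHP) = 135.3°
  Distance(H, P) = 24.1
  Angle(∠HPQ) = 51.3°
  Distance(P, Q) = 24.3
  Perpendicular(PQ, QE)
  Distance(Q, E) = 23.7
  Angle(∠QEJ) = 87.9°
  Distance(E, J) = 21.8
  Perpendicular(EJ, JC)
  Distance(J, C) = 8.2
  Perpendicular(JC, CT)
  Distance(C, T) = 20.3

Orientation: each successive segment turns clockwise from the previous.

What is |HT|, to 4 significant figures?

8.707

D is at the origin; DH runs at 29.1° with length 12.5, so H = (10.92, 6.079). ∠DHP = 135.3° gives HP at -15.60° from the x-axis; with |HP| = 24.1, P = (34.13, -0.4018). ∠HPQ = 51.3° gives PQ at -144.3° from the x-axis; with |PQ| = 24.3, Q = (14.40, -14.58). PQ ⟂ QE, so QE runs at 125.7°; with |QE| = 23.7, E = (0.5708, 4.665). ∠QEJ = 87.9° gives EJ at 33.60° from the x-axis; with |EJ| = 21.8, J = (18.73, 16.73). EJ ⟂ JC, so JC runs at -56.40°; with |JC| = 8.2, C = (23.27, 9.899). JC ⟂ CT, so CT runs at -146.4°; with |CT| = 20.3, T = (6.358, -1.335). Then |HT| = |T − H| = 8.707.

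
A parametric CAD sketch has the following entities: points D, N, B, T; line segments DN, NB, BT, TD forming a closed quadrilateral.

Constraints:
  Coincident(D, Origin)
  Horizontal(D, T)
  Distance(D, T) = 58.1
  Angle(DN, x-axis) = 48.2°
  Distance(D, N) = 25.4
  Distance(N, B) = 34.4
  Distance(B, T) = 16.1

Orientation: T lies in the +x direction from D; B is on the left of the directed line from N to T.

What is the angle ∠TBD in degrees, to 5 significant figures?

100.19°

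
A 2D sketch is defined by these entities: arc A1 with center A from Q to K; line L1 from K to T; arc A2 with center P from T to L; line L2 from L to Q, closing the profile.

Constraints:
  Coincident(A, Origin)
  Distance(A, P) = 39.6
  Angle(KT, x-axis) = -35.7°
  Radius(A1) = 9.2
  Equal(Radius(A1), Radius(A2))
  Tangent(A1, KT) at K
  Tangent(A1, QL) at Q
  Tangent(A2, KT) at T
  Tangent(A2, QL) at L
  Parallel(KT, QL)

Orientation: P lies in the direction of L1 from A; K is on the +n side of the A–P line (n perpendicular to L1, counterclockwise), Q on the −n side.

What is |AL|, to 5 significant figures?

40.655

The slot axis is L1's direction at -35.7°, so u = (cos -35.7°, sin -35.7°) = (0.81208, -0.58354) and n = (−sin -35.7°, cos -35.7°) = (0.58354, 0.81208). A is at the origin and P lies 39.6 along u from A, so P = 39.6·u = (32.159, -23.108). Tangency of A1 to both parallel lines with radius 9.2 puts K and Q at A ± 9.2·n: K = (5.3686, 7.4712), Q = (-5.3686, -7.4712). Equal radii place T and L the same way about P: T = P + 9.2·n = (37.527, -15.637), L = P − 9.2·n = (26.790, -30.579). Then |AL| = |L − A| = 40.655.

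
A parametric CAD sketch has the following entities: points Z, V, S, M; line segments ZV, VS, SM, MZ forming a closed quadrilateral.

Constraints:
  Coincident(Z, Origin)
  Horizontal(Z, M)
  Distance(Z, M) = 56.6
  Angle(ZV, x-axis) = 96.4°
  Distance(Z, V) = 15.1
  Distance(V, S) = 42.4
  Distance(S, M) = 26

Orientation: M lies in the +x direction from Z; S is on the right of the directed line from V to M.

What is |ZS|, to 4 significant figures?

34.07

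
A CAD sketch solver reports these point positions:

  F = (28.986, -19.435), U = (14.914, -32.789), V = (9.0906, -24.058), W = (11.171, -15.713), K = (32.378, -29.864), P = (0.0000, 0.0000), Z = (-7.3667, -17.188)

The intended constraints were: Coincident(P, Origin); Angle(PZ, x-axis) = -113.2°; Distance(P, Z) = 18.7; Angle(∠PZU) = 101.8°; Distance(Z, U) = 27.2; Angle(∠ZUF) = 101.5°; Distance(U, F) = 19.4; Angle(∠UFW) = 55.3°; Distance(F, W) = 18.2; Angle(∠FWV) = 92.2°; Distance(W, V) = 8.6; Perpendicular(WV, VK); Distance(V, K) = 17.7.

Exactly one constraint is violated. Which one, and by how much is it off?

Distance(V, K) = 17.7 — off by 6.30.

P = (0.00, 0.00) ✓; PZ at -113.2° ✓; |PZ| = 18.70 ✓; ∠PZU = 101.8° ✓; |ZU| = 27.20 ✓; ∠ZUF = 101.5° ✓; |UF| = 19.40 ✓; ∠UFW = 55.30° ✓; |FW| = 18.20 ✓; ∠FWV = 92.20° ✓; |WV| = 8.600 ✓; ∠(WV, VK) = 90.00° ✓; |VK| = 24.00 ✗.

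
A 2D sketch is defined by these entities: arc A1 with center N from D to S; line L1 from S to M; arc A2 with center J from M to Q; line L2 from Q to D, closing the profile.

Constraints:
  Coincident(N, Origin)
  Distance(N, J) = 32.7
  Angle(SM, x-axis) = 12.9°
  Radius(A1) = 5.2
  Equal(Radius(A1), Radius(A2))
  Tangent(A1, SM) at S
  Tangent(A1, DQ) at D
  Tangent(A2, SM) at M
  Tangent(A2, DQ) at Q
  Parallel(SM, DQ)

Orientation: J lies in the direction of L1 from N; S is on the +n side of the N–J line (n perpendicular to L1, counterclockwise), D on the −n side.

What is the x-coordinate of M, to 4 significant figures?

30.71

The slot axis is L1's direction at 12.9°, so u = (cos 12.9°, sin 12.9°) = (0.9748, 0.2233) and n = (−sin 12.9°, cos 12.9°) = (-0.2233, 0.9748). N is at the origin and J lies 32.7 along u from N, so J = 32.7·u = (31.87, 7.300). Tangency of A1 to both parallel lines with radius 5.2 puts S and D at N ± 5.2·n: S = (-1.161, 5.069), D = (1.161, -5.069). Equal radii place M and Q the same way about J: M = J + 5.2·n = (30.71, 12.37), Q = J − 5.2·n = (33.04, 2.232). So M.x = 30.71.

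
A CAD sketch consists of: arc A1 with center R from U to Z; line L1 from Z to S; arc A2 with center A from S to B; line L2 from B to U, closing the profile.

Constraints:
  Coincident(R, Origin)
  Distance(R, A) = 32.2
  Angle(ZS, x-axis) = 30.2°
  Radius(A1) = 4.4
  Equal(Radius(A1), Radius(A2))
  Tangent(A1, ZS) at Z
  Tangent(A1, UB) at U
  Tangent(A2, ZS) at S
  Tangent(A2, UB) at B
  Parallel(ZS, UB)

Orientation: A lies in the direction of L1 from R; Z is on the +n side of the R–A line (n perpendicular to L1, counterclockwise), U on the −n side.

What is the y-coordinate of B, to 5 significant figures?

12.394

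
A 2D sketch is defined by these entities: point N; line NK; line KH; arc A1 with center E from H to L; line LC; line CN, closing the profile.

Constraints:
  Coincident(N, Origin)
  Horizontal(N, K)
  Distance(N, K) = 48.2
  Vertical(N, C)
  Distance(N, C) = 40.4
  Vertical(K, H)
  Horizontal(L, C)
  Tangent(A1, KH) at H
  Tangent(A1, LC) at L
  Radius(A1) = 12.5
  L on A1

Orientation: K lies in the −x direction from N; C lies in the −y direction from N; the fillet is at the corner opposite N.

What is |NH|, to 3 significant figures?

55.7

The virtual corner opposite N is at (-48.2, -40.4). Tangency of A1 to KH means the radius EH is perpendicular to KH and tangency of A1 to LC means the radius EL is perpendicular to LC, with radius 12.5, so the center E sits 12.5 in from both sides at E = (-35.7, -27.9). That places the tangent points at H = (-48.2, -27.9) on KH and L = (-35.7, -40.4) on LC. Then |NH| = |H − N| = 55.7.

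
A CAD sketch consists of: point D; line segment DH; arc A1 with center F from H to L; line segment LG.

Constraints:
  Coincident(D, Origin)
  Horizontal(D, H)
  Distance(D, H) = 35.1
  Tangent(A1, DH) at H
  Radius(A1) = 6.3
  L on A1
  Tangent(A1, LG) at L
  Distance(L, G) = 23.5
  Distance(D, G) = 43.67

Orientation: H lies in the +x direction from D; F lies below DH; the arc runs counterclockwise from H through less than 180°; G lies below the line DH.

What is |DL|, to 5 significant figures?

29.672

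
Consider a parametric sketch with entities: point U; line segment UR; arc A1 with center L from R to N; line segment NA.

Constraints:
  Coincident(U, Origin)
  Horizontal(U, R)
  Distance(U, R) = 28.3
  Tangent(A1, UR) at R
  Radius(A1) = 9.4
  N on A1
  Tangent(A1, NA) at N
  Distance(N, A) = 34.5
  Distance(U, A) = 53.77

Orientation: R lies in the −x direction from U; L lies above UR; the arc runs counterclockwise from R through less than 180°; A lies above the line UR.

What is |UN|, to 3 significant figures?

22.8

Checks: ∠(LR, RU) = 90.00° ✓; |LR| = 9.400 ✓; |LN| = 9.400 ✓; ∠(LN, NA) = 90.00° ✓; |NA| = 34.50 ✓; |UA| = 53.77 ✓.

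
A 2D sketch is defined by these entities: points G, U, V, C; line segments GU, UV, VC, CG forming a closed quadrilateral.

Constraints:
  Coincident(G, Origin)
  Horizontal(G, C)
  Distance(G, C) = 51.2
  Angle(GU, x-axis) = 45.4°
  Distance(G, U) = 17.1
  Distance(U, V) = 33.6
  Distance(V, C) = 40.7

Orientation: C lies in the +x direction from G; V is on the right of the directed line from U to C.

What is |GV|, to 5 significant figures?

26.761

G is at the origin; G and C share the same y with |GC| = 51.2 and C in +x, so C = (51.2, 0). GU runs at 45.4° with |GU| = 17.1, so U = (12.007, 12.176). V is determined by |UV| = 33.6 and |VC| = 40.7 together: it lies at the intersection of circle(U, 33.6) and circle(C, 40.7). With |UC| = 41.041, the foot of the radical line on UC is 14.094 from U and the perpendicular offset is √(33.6² − 14.094²) = 30.501. Taking the right-of-UC solution: V = (16.417, -21.134).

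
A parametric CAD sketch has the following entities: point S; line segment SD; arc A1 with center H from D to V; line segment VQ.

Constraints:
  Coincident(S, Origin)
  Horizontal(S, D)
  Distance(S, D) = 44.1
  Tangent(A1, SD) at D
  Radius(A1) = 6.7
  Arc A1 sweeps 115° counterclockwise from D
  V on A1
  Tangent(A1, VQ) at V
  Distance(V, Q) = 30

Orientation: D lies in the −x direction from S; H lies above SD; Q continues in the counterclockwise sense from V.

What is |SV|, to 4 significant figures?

39.20

S is at the origin; SD is horizontal with |SD| = 44.1 and D on the −x side, so D = (-44.10, 0.000). Tangency of A1 to SD means the radius HD is perpendicular to SD, so H = D + (0, 6.7) = (-44.10, 6.700). On A1, D sits at bearing -90° from H; a 115° counterclockwise sweep puts V at bearing 25°, so V = H + 6.7·(cos 25°, sin 25°) = (-38.03, 9.532). Then |SV| = |V − S| = 39.20.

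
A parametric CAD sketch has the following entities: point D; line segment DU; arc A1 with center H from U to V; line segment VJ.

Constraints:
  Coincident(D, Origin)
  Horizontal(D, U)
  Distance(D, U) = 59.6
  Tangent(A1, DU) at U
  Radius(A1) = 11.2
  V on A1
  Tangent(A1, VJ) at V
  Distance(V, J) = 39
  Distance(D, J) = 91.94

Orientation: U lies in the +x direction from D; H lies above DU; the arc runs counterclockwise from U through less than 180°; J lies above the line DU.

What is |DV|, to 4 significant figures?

71.06

D is at the origin; DU is horizontal with |DU| = 59.6 and U on the +x side, so U = (59.60, 0.000). Since A1 is tangent to DU there, HU ⟂ DU, so H = U + (0, 11.2) = (59.60, 11.20). Since HV ⟂ VJ (tangency), |HJ| = √(11.2² + 39.0²) = 40.58 regardless of where V sits on A1. So J lies on both circle(D, 91.94) and circle(H, 40.58); the above-DU intersection is J = (79.17, 46.75). V is the foot of the tangent from J: V = (70.52, 8.716).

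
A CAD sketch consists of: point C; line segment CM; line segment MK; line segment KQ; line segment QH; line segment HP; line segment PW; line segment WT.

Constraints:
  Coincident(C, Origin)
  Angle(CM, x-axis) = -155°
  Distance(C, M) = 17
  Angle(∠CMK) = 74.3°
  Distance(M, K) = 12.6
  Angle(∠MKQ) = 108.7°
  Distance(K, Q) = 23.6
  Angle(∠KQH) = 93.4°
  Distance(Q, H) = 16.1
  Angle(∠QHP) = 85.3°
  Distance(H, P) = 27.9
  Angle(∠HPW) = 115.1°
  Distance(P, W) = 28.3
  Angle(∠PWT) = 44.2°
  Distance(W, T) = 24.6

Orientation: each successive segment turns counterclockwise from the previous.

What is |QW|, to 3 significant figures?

39.8

C is at the origin; CM runs at -155.0° with length 17.0, so M = (-15.4, -7.18). ∠CMK = 74.3° gives MK at -49.3° from the x-axis; with |MK| = 12.6, K = (-7.19, -16.7). ∠MKQ = 108.7° gives KQ at 22.0° from the x-axis; with |KQ| = 23.6, Q = (14.7, -7.90). ∠KQH = 93.4° gives QH at 109° from the x-axis; with |QH| = 16.1, H = (9.56, 7.36). ∠QHP = 85.3° gives HP at -157° from the x-axis; with |HP| = 27.9, P = (-16.1, -3.67). ∠HPW = 115.1° gives PW at -91.8° from the x-axis; with |PW| = 28.3, W = (-17.0, -32.0). Then |QW| = |W − Q| = 39.8.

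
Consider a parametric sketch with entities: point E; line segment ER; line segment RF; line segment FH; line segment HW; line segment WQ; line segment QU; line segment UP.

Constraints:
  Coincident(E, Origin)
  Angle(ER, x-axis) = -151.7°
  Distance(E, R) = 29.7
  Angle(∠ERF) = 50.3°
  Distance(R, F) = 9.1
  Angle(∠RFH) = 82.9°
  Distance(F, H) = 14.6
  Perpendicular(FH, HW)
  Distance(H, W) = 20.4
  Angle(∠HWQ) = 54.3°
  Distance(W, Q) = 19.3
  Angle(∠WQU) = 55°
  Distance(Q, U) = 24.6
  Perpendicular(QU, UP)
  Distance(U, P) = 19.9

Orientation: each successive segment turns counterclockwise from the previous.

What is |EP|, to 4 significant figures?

33.21

E is at the origin; ER runs at -151.7° with length 29.7, so R = (-26.15, -14.08). ∠ERF = 50.3° gives RF at -22.00° from the x-axis; with |RF| = 9.1, F = (-17.71, -17.49). ∠RFH = 82.9° gives FH at 75.10° from the x-axis; with |FH| = 14.6, H = (-13.96, -3.380). FH is perpendicular to HW, so HW runs at 165.1°; with |HW| = 20.4, W = (-33.67, 1.865). ∠HWQ = 54.3° gives WQ at -69.20° from the x-axis; with |WQ| = 19.3, Q = (-26.82, -16.18). ∠WQU = 55.0° gives QU at 55.80° from the x-axis; with |QU| = 24.6, U = (-12.99, 4.169). The perpendicularity gives UP at right angles to QU, so UP runs at 145.8°; with |UP| = 19.9, P = (-29.45, 15.35). Then |EP| = |P − E| = 33.21.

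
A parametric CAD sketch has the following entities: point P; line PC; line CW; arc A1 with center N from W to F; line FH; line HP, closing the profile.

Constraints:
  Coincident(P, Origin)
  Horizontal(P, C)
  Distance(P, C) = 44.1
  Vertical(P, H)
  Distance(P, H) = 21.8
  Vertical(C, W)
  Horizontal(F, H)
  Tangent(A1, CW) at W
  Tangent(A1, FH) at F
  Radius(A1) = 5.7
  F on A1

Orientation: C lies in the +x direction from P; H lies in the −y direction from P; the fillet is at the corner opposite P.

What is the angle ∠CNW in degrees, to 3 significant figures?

70.5°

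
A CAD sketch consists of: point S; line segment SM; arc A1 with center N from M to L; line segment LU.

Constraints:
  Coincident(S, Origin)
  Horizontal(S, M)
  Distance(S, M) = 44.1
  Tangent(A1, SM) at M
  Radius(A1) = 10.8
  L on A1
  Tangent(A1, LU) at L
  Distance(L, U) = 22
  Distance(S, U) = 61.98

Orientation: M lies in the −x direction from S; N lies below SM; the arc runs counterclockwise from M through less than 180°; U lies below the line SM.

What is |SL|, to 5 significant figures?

56.158

Checks: |NL| = 10.80 ✓; ∠(NL, LU) = 90.00° ✓; |LU| = 22.00 ✓; |SU| = 61.98 ✓.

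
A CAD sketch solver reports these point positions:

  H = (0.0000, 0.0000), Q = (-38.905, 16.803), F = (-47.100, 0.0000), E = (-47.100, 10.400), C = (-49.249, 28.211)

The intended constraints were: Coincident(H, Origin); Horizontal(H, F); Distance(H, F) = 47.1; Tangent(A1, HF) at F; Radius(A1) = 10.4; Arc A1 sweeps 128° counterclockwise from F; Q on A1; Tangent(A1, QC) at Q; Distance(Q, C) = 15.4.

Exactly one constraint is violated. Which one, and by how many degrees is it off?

Tangent(A1, QC) at Q — off by 4.20°.

H = (0.00, 0.00) ✓; H.y = 0.00, F.y = 0.00 ✓; |HF| = 47.10 ✓; ∠(EF, FH) = 90.00° ✓; |EF| = 10.40 ✓; bearing(E→Q) − bearing(E→F) = 128.0° ✓; |EQ| = 10.40 ✓; ∠(EQ, QC) = 85.80° ✗; |QC| = 15.40 ✓.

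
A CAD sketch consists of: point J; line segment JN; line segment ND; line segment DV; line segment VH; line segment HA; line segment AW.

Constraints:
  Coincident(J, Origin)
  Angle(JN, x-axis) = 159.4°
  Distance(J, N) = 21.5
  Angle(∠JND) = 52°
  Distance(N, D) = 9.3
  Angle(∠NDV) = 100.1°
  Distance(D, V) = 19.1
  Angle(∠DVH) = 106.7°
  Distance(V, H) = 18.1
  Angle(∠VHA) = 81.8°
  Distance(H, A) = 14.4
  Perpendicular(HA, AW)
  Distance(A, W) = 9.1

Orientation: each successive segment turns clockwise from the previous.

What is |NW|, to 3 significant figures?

10.4

J is at the origin; JN runs at 159.4° with length 21.5, so N = (-20.1, 7.56). ∠JND = 52.0° gives ND at 31.4° from the x-axis; with |ND| = 9.3, D = (-12.2, 12.4). ∠NDV = 100.1° gives DV at -48.5° from the x-axis; with |DV| = 19.1, V = (0.469, -1.90). ∠DVH = 106.7° gives VH at -122° from the x-axis; with |VH| = 18.1, H = (-9.07, -17.3). ∠VHA = 81.8° gives HA at 140° from the x-axis; with |HA| = 14.4, A = (-20.1, -8.02). HA ⟂ AW, so AW runs at 50.0°; with |AW| = 9.1, W = (-14.3, -1.05). Then |NW| = |W − N| = 10.4.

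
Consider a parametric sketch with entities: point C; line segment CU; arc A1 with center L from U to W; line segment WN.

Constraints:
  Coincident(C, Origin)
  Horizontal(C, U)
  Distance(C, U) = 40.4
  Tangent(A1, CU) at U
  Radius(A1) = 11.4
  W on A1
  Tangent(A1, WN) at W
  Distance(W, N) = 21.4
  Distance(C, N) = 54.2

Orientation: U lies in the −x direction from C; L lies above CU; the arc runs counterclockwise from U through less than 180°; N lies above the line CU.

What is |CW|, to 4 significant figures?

34.83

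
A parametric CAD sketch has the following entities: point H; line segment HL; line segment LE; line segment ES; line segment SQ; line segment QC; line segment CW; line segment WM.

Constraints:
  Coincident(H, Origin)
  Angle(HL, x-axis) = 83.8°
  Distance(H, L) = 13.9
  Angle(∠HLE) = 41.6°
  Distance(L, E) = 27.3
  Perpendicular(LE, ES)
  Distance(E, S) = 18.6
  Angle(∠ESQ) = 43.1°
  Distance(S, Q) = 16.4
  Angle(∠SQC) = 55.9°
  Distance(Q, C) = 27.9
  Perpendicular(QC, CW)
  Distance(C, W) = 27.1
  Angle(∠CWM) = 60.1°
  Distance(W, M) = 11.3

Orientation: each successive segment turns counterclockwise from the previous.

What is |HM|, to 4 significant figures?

31.21

H is at the origin; HL runs at 83.8° with length 13.9, so L = (1.501, 13.82). ∠HLE = 41.6° gives LE at -137.8° from the x-axis; with |LE| = 27.3, E = (-18.72, -4.519). The perpendicularity gives ES at right angles to LE, so ES runs at -47.80°; with |ES| = 18.6, S = (-6.229, -18.30). ∠ESQ = 43.1° gives SQ at 89.10° from the x-axis; with |SQ| = 16.4, Q = (-5.971, -1.900). ∠SQC = 55.9° gives QC at -146.8° from the x-axis; with |QC| = 27.9, C = (-29.32, -17.18). QC ⟂ CW, so CW runs at -56.80°; with |CW| = 27.1, W = (-14.48, -39.85). ∠CWM = 60.1° gives WM at 63.10° from the x-axis; with |WM| = 11.3, M = (-9.365, -29.78). Then |HM| = |M − H| = 31.21.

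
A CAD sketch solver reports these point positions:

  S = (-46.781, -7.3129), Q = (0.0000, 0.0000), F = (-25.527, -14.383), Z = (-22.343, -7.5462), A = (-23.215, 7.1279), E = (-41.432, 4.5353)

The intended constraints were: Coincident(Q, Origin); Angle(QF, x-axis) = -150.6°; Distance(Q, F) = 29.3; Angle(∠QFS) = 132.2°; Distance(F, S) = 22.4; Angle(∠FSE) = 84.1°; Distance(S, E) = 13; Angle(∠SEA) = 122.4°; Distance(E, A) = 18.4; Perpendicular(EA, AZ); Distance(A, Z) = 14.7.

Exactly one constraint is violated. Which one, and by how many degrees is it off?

Perpendicular(EA, AZ) — off by 4.70°.

Q = (0.00, 0.00) ✓; QF at -150.6° ✓; |QF| = 29.30 ✓; ∠QFS = 132.2° ✓; |FS| = 22.40 ✓; ∠FSE = 84.10° ✓; |SE| = 13.00 ✓; ∠SEA = 122.4° ✓; |EA| = 18.40 ✓; ∠(EA, AZ) = 94.70° ✗; |AZ| = 14.70 ✓.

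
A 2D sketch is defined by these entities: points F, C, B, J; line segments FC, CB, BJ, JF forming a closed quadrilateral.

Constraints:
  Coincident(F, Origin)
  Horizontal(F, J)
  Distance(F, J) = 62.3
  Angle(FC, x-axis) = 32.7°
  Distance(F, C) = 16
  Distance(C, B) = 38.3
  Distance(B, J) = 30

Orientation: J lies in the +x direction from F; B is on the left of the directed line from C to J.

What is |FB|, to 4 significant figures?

54.25

Checks: |CB| = 38.30 ✓; |BJ| = 30.00 ✓.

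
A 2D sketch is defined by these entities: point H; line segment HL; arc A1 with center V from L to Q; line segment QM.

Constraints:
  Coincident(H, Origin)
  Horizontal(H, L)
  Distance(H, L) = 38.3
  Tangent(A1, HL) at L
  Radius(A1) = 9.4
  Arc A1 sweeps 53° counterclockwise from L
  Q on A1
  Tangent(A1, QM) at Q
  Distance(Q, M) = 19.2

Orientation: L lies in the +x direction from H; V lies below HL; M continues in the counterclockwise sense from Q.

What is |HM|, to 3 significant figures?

27.1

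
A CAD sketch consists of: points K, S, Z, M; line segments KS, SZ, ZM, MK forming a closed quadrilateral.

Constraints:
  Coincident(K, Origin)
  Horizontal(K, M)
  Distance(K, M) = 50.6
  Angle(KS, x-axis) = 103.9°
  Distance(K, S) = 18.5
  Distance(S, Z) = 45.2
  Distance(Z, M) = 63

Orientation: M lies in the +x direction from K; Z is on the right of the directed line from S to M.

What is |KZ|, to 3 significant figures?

27.9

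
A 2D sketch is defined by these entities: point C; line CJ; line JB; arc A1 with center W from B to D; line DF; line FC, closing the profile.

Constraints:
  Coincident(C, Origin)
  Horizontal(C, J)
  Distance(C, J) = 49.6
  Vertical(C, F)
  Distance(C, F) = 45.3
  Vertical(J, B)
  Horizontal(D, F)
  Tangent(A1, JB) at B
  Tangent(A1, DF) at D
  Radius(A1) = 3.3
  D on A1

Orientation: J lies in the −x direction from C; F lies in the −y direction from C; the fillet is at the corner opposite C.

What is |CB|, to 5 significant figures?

64.994

C is at the origin; C and J share the same y with |CJ| = 49.6 and J on the −x side, so J = (-49.600, 0.0000). CF is vertical with |CF| = 45.3 and F on the −y side, so F = (0.0000, -45.300). The virtual corner opposite C is at (-49.600, -45.300). Tangency of A1 to JB means the radius WB is perpendicular to JB and tangency of A1 to DF means the radius WD is perpendicular to DF, with radius 3.3, so the center W sits 3.3 in from both sides at W = (-46.300, -42.000). That places the tangent points at B = (-49.600, -42.000) on JB and D = (-46.300, -45.300) on DF. Then |CB| = |B − C| = 64.994.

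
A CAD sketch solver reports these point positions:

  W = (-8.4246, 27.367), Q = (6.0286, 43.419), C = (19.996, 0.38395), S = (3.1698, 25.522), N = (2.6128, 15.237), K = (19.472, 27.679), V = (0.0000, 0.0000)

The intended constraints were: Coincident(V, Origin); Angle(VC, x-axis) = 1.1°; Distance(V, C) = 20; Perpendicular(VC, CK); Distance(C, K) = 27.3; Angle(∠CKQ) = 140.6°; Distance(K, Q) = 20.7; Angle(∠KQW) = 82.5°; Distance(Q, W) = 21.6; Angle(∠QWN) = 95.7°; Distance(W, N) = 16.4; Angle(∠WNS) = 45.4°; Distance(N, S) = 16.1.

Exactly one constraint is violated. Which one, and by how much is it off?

Distance(N, S) = 16.1 — off by 5.80.

V = (0.00, 0.00) ✓; VC at 1.100° ✓; |VC| = 20.00 ✓; ∠(VC, CK) = 90.00° ✓; |CK| = 27.30 ✓; ∠CKQ = 140.6° ✓; |KQ| = 20.70 ✓; ∠KQW = 82.50° ✓; |QW| = 21.60 ✓; ∠QWN = 95.70° ✓; |WN| = 16.40 ✓; ∠WNS = 45.40° ✓; |NS| = 10.30 ✗.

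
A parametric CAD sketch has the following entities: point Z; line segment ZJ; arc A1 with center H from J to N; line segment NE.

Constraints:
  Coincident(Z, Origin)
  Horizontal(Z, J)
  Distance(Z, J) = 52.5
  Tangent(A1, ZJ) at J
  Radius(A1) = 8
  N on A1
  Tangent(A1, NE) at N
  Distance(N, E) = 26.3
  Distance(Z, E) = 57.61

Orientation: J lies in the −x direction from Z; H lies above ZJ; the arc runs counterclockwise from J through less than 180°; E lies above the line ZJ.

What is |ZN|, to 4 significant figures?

45.31

Z is at the origin; Z and J share the same y with |ZJ| = 52.5 and J on the −x side, so J = (-52.50, 0.000). Since A1 is tangent to ZJ there, HJ ⟂ ZJ, so H = J + (0, 8) = (-52.50, 8.000). Since HN ⟂ NE (tangency), |HE| = √(8.0² + 26.3²) = 27.49 regardless of where N sits on A1. So E lies on both circle(Z, 57.61) and circle(H, 27.49); the above-ZJ intersection is E = (-45.98, 34.71). N is the foot of the tangent from E: N = (-44.51, 8.447).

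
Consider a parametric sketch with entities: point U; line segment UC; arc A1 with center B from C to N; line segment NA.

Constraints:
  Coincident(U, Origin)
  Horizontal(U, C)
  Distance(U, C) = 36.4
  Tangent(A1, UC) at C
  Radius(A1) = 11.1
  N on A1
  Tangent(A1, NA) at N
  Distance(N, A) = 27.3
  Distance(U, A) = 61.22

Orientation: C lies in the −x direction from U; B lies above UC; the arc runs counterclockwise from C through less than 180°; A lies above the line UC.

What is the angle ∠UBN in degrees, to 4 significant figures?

61.78°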